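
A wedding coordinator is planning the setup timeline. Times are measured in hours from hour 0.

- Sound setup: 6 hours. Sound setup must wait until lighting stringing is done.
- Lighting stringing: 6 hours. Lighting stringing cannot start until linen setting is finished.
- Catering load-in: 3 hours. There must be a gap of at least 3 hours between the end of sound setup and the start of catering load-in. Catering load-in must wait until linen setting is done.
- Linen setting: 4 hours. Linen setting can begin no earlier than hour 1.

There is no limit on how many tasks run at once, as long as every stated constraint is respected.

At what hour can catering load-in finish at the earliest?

23

Linen setting cannot begin until its own release at hour 1. It runs from hour 1 to 1 + 4 = hour 5.
Lighting stringing cannot begin until linen setting (finishes hour 5). It runs from hour 5 to 5 + 6 = hour 11.
After lighting stringing (finishes hour 11), sound setup can start at hour 11 and finishes at hour 17.
For catering load-in: sound setup (finishes hour 17, plus 3-hour gap → hour 20); linen setting (finishes hour 5). Taking the maximum gives a start of hour 20, and it finishes at 20 + 3 = hour 23.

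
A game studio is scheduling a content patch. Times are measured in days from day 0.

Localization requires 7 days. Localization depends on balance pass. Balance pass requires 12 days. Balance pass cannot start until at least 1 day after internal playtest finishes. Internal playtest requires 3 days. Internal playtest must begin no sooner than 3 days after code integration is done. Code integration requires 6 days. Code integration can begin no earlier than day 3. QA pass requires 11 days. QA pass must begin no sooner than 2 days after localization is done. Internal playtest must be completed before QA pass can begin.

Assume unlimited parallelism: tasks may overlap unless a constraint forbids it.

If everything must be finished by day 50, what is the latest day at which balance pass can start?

18

To finish by day 50, QA pass (duration 11) must start no later than day 39.
Since QA pass (must start by day 39, minus 2-day gap → day 37) depends on it, localization must finish by day 37. Backing off its 7-day duration gives a latest start of day 30.
Since localization (must start by day 30) depends on it, balance pass must finish by day 30. Backing off its 12-day duration gives a latest start of day 18.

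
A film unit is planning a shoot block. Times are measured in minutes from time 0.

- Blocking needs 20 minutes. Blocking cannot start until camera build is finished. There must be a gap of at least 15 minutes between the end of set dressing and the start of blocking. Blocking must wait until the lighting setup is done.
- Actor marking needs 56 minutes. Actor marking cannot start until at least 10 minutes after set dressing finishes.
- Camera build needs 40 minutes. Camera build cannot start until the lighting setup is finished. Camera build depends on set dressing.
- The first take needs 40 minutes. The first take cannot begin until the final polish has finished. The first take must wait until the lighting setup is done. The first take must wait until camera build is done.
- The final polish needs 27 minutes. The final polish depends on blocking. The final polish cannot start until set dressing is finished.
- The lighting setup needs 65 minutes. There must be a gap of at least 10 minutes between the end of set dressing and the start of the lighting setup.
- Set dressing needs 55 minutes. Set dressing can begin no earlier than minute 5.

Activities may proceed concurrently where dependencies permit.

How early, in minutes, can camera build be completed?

Set dressing waits on its own release at minute 5, so it starts at minute 5 and finishes at 5 + 55 = minute 60.
The lighting setup cannot begin until set dressing (finishes minute 60, plus 10-minute gap → minute 70). It runs from minute 70 to 70 + 65 = minute 135.
Camera build cannot start until the lighting setup (finishes minute 135); set dressing (finishes minute 60). The controlling bound is minute 135, so camera build finishes at 135 + 40 = minute 175.

175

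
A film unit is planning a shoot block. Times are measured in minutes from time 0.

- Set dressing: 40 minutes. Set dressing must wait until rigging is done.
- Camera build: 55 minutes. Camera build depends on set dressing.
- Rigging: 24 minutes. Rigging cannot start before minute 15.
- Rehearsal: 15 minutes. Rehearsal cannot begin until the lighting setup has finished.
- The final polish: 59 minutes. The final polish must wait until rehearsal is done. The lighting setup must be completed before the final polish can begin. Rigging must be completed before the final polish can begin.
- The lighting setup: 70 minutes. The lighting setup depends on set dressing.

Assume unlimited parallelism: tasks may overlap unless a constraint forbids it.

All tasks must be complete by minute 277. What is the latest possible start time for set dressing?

93

The final polish has no dependents, so it just needs to finish by minute 277. Starting by 277 − 59 = minute 218 achieves that.
Since the final polish (must start by minute 218) depends on it, rehearsal must finish by minute 218. Backing off its 15-minute duration gives a latest start of minute 203.
The lighting setup must finish in time for rehearsal (must start by minute 203); the final polish (must start by minute 218). The tightest is minute 203, so the lighting setup must start by 203 − 70 = minute 133.
To finish by minute 277, camera build (duration 55) must start no later than minute 222.
For set dressing: the lighting setup (must start by minute 133); camera build (must start by minute 222). The most restrictive is minute 133; with a 40-minute duration, set dressing must start by minute 93.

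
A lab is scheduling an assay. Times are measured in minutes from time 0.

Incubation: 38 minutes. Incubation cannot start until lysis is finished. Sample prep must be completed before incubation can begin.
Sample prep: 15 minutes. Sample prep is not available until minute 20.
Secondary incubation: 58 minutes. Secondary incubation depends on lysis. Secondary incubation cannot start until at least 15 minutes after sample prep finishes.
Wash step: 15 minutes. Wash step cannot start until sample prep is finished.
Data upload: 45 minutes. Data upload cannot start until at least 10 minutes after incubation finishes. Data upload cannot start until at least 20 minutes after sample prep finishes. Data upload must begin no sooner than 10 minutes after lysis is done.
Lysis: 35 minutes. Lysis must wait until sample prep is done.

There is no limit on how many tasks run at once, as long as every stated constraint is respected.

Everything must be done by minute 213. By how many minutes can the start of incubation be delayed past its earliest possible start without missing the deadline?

Sample prep waits on its own release at minute 20, so it starts at minute 20 and finishes at 20 + 15 = minute 35.
After sample prep (finishes minute 35), lysis can start at minute 35 and finishes at minute 70.
Incubation cannot start until lysis (finishes minute 70); sample prep (finishes minute 35). The controlling bound is minute 70, so incubation finishes at 70 + 38 = minute 108.

Working backward from the deadline:
To finish by minute 213, data upload (duration 45) must start no later than minute 168.
Since data upload (must start by minute 168, minus 10-minute gap → minute 158) depends on it, incubation must finish by minute 158. Backing off its 38-minute duration gives a latest start of minute 120.
So incubation can start as early as minute 70 and as late as minute 120, giving 120 − 70 = 50 minutes of slack.

50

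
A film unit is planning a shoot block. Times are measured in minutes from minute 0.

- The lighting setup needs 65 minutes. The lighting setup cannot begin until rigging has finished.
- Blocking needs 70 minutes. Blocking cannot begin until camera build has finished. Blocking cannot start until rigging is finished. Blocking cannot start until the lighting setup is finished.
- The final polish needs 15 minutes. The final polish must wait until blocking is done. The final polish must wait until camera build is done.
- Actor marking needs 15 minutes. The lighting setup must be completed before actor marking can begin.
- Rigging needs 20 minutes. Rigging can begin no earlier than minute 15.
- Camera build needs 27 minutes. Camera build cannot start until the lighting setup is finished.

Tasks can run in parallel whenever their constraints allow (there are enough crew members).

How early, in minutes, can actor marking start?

100

Rigging waits on its own release at minute 15, so it starts at minute 15 and finishes at 15 + 20 = minute 35.
The lighting setup cannot begin until rigging (finishes minute 35). It runs from minute 35 to 35 + 65 = minute 100.
Actor marking waits on the lighting setup (finishes minute 100), so the earliest it can start is minute 100.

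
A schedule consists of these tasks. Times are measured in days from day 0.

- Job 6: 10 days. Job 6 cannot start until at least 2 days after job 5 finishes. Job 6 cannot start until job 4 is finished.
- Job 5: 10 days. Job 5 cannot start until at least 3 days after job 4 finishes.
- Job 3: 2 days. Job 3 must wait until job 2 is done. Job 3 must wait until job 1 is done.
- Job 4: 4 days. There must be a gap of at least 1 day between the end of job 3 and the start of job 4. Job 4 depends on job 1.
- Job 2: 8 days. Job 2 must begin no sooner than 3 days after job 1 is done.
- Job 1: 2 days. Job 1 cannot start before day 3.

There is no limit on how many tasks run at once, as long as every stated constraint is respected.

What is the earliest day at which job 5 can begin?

26

Job 1 cannot begin until its own release at day 3. It runs from day 3 to 3 + 2 = day 5.
Job 2 waits on job 1 (finishes day 5, plus 3-day gap → day 8), so it starts at day 8 and finishes at 8 + 8 = day 16.
For job 3: job 2 (finishes day 16); job 1 (finishes day 5). Taking the maximum gives a start of day 16, and it finishes at 16 + 2 = day 18.
Job 4 needs all of job 3 (finishes day 18, plus 1-day gap → day 19); job 1 (finishes day 5). That puts its earliest start at day 19; it finishes at 19 + 4 = day 23.
Job 5 waits on job 4 (finishes day 23, plus 3-day gap → day 26), so the earliest it can start is day 26.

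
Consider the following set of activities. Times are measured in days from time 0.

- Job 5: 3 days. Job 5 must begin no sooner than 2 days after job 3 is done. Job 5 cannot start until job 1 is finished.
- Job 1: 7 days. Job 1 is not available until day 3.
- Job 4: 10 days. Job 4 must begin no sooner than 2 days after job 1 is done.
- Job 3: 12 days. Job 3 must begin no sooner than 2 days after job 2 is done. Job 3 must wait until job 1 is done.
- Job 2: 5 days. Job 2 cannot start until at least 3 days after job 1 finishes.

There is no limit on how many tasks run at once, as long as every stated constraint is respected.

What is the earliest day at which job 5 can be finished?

Job 1 waits on its own release at day 3, so it starts at day 3 and finishes at 3 + 7 = day 10.
Job 2 waits on job 1 (finishes day 10, plus 3-day gap → day 13), so it starts at day 13 and finishes at 13 + 5 = day 18.
For job 3: job 2 (finishes day 18, plus 2-day gap → day 20); job 1 (finishes day 10). Taking the maximum gives a start of day 20, and it finishes at 20 + 12 = day 32.
Job 5 needs all of job 3 (finishes day 32, plus 2-day gap → day 34); job 1 (finishes day 10). That puts its earliest start at day 34; it finishes at 34 + 3 = day 37.

37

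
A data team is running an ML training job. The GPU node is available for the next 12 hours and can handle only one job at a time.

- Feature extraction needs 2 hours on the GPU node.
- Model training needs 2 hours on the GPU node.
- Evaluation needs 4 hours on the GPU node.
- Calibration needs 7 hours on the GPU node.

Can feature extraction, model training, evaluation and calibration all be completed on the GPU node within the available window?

No

Running back to back, the jobs need 2 + 2 + 4 + 7 = 15 hours on the GPU node.
Since 15 > 12, they cannot all fit.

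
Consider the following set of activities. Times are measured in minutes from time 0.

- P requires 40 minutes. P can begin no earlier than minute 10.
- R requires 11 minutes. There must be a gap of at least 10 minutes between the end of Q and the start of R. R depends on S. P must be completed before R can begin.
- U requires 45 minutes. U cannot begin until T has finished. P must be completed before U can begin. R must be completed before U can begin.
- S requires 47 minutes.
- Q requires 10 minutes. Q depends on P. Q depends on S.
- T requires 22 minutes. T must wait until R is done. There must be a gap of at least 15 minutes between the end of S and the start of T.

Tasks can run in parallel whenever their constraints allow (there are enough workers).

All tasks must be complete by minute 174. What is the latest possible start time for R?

96

U has no dependents, so it just needs to finish by minute 174. Starting by 174 − 45 = minute 129 achieves that.
T must finish before U (must start by minute 129). With a 22-minute duration, T must start by 129 − 22 = minute 107.
For R: T (must start by minute 107); U (must start by minute 129). The most restrictive is minute 107; with an 11-minute duration, R must start by minute 96.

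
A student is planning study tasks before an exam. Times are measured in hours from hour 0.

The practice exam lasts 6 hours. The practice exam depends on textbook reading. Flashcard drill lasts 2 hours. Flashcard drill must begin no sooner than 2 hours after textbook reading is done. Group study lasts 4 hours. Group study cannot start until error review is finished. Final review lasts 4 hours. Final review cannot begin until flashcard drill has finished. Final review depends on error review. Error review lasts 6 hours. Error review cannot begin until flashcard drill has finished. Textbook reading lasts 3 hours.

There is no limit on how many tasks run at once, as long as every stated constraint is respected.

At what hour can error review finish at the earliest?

13

Textbook reading has no prerequisites, so it starts at hour 0 and finishes at hour 3.
Flashcard drill cannot begin until textbook reading (finishes hour 3, plus 2-hour gap → hour 5). It runs from hour 5 to 5 + 2 = hour 7.
Error review cannot begin until flashcard drill (finishes hour 7). It runs from hour 7 to 7 + 6 = hour 13.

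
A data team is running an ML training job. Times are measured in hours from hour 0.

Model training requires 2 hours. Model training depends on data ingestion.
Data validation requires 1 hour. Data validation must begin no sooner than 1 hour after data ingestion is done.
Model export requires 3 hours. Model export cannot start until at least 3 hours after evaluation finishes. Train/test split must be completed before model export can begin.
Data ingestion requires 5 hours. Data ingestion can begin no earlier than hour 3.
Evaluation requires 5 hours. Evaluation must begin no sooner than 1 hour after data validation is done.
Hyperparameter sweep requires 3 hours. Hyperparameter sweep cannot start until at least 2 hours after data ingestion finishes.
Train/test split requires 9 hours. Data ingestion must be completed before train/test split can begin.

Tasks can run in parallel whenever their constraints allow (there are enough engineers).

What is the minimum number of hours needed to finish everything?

22

Data ingestion waits on its own release at hour 3, so it starts at hour 3 and finishes at 3 + 5 = hour 8.
After data ingestion (finishes hour 8), model training can start at hour 8 and finishes at hour 10.
After data ingestion (finishes hour 8, plus 2-hour gap → hour 10), hyperparameter sweep can start at hour 10 and finishes at hour 13.
Train/test split waits on data ingestion (finishes hour 8), so it starts at hour 8 and finishes at 8 + 9 = hour 17.
Data validation waits on data ingestion (finishes hour 8, plus 1-hour gap → hour 9), so it starts at hour 9 and finishes at 9 + 1 = hour 10.
Evaluation waits on data validation (finishes hour 10, plus 1-hour gap → hour 11), so it starts at hour 11 and finishes at 11 + 5 = hour 16.
Model export cannot start until evaluation (finishes hour 16, plus 3-hour gap → hour 19); train/test split (finishes hour 17). The controlling bound is hour 19, so model export finishes at 19 + 3 = hour 22.
All tasks are finished once the last one completes. Finish times: Data ingestion at 8, Data validation at 10, Train/test split at 17, Hyperparameter sweep at 13, Model training at 10, Evaluation at 16, Model export at 22. The latest is hour 22.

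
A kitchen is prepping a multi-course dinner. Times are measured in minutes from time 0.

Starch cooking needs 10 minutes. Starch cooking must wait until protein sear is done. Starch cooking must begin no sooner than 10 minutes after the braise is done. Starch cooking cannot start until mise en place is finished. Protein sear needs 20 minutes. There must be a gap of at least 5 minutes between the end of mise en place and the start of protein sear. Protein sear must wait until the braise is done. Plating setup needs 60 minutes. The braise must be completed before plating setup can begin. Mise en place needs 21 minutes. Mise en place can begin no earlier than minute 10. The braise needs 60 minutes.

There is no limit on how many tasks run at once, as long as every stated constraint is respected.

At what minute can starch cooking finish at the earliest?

The braise has no prerequisites, so it starts at minute 0 and finishes at minute 60.
After its own release at minute 10, mise en place can start at minute 10 and finishes at minute 31.
Protein sear needs all of mise en place (finishes minute 31, plus 5-minute gap → minute 36); the braise (finishes minute 60). That puts its earliest start at minute 60; it finishes at 60 + 20 = minute 80.
Starch cooking needs all of protein sear (finishes minute 80); the braise (finishes minute 60, plus 10-minute gap → minute 70); mise en place (finishes minute 31). That puts its earliest start at minute 80; it finishes at 80 + 10 = minute 90.

90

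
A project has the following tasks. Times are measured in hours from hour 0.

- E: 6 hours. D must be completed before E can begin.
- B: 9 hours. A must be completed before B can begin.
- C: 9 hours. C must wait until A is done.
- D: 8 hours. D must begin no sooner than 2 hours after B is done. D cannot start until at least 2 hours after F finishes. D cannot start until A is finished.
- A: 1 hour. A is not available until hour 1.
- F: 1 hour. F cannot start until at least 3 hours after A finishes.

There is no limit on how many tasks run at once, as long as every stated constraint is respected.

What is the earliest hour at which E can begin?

A cannot begin until its own release at hour 1. It runs from hour 1 to 1 + 1 = hour 2.
F waits on A (finishes hour 2, plus 3-hour gap → hour 5), so it starts at hour 5 and finishes at 5 + 1 = hour 6.
B waits on A (finishes hour 2), so it starts at hour 2 and finishes at 2 + 9 = hour 11.
D cannot start until B (finishes hour 11, plus 2-hour gap → hour 13); F (finishes hour 6, plus 2-hour gap → hour 8); A (finishes hour 2). The controlling bound is hour 13, so D finishes at 13 + 8 = hour 21.
E waits on D (finishes hour 21), so the earliest it can start is hour 21.

21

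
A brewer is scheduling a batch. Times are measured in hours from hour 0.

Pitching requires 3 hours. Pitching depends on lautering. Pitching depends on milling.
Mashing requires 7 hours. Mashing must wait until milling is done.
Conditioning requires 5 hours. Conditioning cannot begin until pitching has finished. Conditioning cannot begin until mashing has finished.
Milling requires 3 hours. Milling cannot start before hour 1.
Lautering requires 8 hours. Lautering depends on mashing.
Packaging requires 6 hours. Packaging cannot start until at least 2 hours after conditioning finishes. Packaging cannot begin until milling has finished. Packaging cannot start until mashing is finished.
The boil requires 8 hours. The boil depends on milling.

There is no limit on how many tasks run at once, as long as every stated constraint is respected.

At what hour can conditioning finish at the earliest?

Milling waits on its own release at hour 1, so it starts at hour 1 and finishes at 1 + 3 = hour 4.
Mashing cannot begin until milling (finishes hour 4). It runs from hour 4 to 4 + 7 = hour 11.
After mashing (finishes hour 11), lautering can start at hour 11 and finishes at hour 19.
For pitching: lautering (finishes hour 19); milling (finishes hour 4). Taking the maximum gives a start of hour 19, and it finishes at 19 + 3 = hour 22.
Conditioning has to wait for pitching (finishes hour 22); mashing (finishes hour 11). The latest of these is hour 22, so conditioning runs hour 22 to 22 + 5 = hour 27.

27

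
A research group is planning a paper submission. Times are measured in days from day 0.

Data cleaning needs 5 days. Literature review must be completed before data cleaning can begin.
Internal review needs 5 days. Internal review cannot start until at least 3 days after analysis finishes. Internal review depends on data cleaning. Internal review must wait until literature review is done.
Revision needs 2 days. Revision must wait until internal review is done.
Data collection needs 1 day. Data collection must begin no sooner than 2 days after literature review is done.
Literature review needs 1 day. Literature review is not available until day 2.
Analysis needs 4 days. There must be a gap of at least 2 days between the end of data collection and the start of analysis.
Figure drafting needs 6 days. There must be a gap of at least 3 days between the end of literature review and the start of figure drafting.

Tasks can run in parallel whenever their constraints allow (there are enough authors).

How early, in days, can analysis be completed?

After its own release at day 2, literature review can start at day 2 and finishes at day 3.
After literature review (finishes day 3, plus 2-day gap → day 5), data collection can start at day 5 and finishes at day 6.
Analysis waits on data collection (finishes day 6, plus 2-day gap → day 8), so it starts at day 8 and finishes at 8 + 4 = day 12.

12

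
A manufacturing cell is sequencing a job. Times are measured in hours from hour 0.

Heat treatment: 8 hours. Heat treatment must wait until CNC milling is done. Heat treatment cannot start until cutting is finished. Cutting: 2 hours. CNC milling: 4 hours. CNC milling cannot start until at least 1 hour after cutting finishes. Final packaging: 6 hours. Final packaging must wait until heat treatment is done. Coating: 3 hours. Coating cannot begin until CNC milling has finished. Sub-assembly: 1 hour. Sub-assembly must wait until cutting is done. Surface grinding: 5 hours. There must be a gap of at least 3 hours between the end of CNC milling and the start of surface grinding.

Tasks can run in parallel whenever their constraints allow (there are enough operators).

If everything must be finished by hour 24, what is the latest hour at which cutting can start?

3

Final packaging has no dependents, so it just needs to finish by hour 24. Starting by 24 − 6 = hour 18 achieves that.
Heat treatment has to be done before final packaging (must start by hour 18). That means finishing by hour 18, i.e. starting by 18 − 8 = hour 10.
To finish by hour 24, surface grinding (duration 5) must start no later than hour 19.
Coating must finish by hour 24; it takes 3 hours, so it must start by 24 − 3 = hour 21.
CNC milling feeds heat treatment (must start by hour 10); surface grinding (must start by hour 19, minus 3-hour gap → hour 16); coating (must start by hour 21). Taking the minimum, CNC milling must finish by hour 10 and start by 10 − 4 = hour 6.
Nothing follows sub-assembly; the deadline of hour 24 is its only limit. It must start by 24 − 1 = hour 23.
Cutting has several dependents: CNC milling (must start by hour 6, minus 1-hour gap → hour 5); heat treatment (must start by hour 10); sub-assembly (must start by hour 23). The earliest of those limits is hour 5, so cutting must start by 5 − 2 = hour 3.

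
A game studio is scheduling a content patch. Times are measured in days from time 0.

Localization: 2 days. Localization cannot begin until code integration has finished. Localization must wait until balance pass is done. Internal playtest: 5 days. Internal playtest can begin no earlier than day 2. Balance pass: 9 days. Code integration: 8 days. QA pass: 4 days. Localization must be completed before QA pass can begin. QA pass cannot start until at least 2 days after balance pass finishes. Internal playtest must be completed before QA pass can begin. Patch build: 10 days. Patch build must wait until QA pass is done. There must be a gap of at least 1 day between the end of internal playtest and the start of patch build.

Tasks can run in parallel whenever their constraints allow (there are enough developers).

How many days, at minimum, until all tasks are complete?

Nothing blocks balance pass, so it runs from day 0 to day 9.
Internal playtest waits on its own release at day 2, so it starts at day 2 and finishes at 2 + 5 = day 7.
Code integration has no prerequisites, so it starts at day 0 and finishes at day 8.
For localization: code integration (finishes day 8); balance pass (finishes day 9). Taking the maximum gives a start of day 9, and it finishes at 9 + 2 = day 11.
QA pass needs all of localization (finishes day 11); balance pass (finishes day 9, plus 2-day gap → day 11); internal playtest (finishes day 7). That puts its earliest start at day 11; it finishes at 11 + 4 = day 15.
Patch build cannot start until QA pass (finishes day 15); internal playtest (finishes day 7, plus 1-day gap → day 8). The controlling bound is day 15, so patch build finishes at 15 + 10 = day 25.
All tasks are finished once the last one completes. Finish times: Code integration at 8, Internal playtest at 7, Balance pass at 9, Localization at 11, QA pass at 15, Patch build at 25. The latest is day 25.

25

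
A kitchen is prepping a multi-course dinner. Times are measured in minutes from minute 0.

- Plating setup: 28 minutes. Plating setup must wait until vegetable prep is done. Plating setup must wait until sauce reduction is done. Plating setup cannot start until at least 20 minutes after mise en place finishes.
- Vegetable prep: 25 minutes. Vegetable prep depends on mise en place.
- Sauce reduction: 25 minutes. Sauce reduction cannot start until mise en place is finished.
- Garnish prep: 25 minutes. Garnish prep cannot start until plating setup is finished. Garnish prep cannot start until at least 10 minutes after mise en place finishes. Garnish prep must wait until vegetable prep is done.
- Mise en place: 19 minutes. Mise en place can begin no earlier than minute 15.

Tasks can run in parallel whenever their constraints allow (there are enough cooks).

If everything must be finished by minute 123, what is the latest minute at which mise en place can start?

Garnish prep must finish by minute 123; it takes 25 minutes, so it must start by 123 − 25 = minute 98.
Plating setup must finish before garnish prep (must start by minute 98). With a 28-minute duration, plating setup must start by 98 − 28 = minute 70.
Vegetable prep has several dependents: plating setup (must start by minute 70); garnish prep (must start by minute 98). The earliest of those limits is minute 70, so vegetable prep must start by 70 − 25 = minute 45.
Sauce reduction has to be done before plating setup (must start by minute 70). That means finishing by minute 70, i.e. starting by 70 − 25 = minute 45.
Mise en place has several dependents: vegetable prep (must start by minute 45); sauce reduction (must start by minute 45); plating setup (must start by minute 70, minus 20-minute gap → minute 50); garnish prep (must start by minute 98, minus 10-minute gap → minute 88). The earliest of those limits is minute 45, so mise en place must start by 45 − 19 = minute 26.

26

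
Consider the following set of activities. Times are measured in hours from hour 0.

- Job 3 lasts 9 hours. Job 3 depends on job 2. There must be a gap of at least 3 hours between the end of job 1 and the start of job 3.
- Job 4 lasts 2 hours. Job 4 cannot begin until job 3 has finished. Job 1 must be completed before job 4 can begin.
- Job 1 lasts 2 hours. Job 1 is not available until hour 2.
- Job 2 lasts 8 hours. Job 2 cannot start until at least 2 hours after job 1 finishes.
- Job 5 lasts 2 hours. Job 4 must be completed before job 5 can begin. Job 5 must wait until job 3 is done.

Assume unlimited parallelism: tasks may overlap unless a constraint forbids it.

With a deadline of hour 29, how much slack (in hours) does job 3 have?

Job 1 waits on its own release at hour 2, so it starts at hour 2 and finishes at 2 + 2 = hour 4.
After job 1 (finishes hour 4, plus 2-hour gap → hour 6), job 2 can start at hour 6 and finishes at hour 14.
Job 3 needs all of job 2 (finishes hour 14); job 1 (finishes hour 4, plus 3-hour gap → hour 7). That puts its earliest start at hour 14; it finishes at 14 + 9 = hour 23.

Working backward from the deadline:
Nothing follows job 5; the deadline of hour 29 is its only limit. It must start by 29 − 2 = hour 27.
Job 4 feeds into job 5 (must start by hour 27); so job 4 must finish by hour 27 and therefore start by hour 25.
Job 3 feeds job 4 (must start by hour 25); job 5 (must start by hour 27). Taking the minimum, job 3 must finish by hour 25 and start by 25 − 9 = hour 16.
So job 3 can start as early as hour 14 and as late as hour 16, giving 16 − 14 = 2 hours of slack.

2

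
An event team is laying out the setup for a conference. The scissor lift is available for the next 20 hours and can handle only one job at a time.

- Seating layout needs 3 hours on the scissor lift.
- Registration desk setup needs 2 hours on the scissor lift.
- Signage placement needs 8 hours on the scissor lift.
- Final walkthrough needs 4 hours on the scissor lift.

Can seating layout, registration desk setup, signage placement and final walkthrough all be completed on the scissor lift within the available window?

Running back to back, the jobs need 3 + 2 + 8 + 4 = 17 hours on the scissor lift.
Since 17 ≤ 20, they fit within the window.

Yes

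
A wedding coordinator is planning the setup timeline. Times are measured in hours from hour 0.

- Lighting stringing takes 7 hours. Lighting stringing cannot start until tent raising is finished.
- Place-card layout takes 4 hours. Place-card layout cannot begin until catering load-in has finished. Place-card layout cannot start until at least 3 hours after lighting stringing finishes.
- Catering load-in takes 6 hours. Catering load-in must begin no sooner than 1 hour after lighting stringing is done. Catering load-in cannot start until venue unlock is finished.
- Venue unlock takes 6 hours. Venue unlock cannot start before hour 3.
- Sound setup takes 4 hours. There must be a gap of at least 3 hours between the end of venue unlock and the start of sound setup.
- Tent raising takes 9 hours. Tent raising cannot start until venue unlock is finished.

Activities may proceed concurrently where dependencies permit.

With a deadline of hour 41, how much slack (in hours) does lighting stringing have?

5

Venue unlock cannot begin until its own release at hour 3. It runs from hour 3 to 3 + 6 = hour 9.
Tent raising waits on venue unlock (finishes hour 9), so it starts at hour 9 and finishes at 9 + 9 = hour 18.
Lighting stringing waits on tent raising (finishes hour 18), so it starts at hour 18 and finishes at 18 + 7 = hour 25.

Working backward from the deadline:
Place-card layout must finish by hour 41; it takes 4 hours, so it must start by 41 − 4 = hour 37.
Catering load-in has to be done before place-card layout (must start by hour 37). That means finishing by hour 37, i.e. starting by 37 − 6 = hour 31.
Lighting stringing has several dependents: catering load-in (must start by hour 31, minus 1-hour gap → hour 30); place-card layout (must start by hour 37, minus 3-hour gap → hour 34). The earliest of those limits is hour 30, so lighting stringing must start by 30 − 7 = hour 23.
So lighting stringing can start as early as hour 18 and as late as hour 23, giving 23 − 18 = 5 hours of slack.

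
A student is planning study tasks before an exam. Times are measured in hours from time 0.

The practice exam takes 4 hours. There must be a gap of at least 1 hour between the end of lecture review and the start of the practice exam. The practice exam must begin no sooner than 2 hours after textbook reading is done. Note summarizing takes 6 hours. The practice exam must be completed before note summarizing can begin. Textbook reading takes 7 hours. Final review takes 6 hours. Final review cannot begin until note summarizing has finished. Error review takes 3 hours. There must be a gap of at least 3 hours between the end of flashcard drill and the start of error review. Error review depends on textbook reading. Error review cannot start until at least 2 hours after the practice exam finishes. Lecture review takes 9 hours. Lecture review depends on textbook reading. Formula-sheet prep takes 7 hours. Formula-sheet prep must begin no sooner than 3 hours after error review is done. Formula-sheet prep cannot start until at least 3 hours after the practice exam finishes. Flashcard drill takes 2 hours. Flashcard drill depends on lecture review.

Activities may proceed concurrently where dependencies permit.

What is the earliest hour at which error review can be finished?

Nothing blocks textbook reading, so it runs from hour 0 to hour 7.
Lecture review cannot begin until textbook reading (finishes hour 7). It runs from hour 7 to 7 + 9 = hour 16.
The practice exam has to wait for lecture review (finishes hour 16, plus 1-hour gap → hour 17); textbook reading (finishes hour 7, plus 2-hour gap → hour 9). The latest of these is hour 17, so the practice exam runs hour 17 to 17 + 4 = hour 21.
After lecture review (finishes hour 16), flashcard drill can start at hour 16 and finishes at hour 18.
Error review has to wait for flashcard drill (finishes hour 18, plus 3-hour gap → hour 21); textbook reading (finishes hour 7); the practice exam (finishes hour 21, plus 2-hour gap → hour 23). The latest of these is hour 23, so error review runs hour 23 to 23 + 3 = hour 26.

26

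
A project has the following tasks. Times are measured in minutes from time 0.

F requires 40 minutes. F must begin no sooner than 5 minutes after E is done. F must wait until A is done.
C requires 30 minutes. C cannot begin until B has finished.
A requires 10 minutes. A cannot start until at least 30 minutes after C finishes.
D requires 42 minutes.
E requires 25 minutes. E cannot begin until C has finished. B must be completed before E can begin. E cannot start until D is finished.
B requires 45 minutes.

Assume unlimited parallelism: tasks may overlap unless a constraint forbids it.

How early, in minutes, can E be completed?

D can start immediately at minute 0; it finishes at minute 42.
Nothing blocks B, so it runs from minute 0 to minute 45.
C waits on B (finishes minute 45), so it starts at minute 45 and finishes at 45 + 30 = minute 75.
E needs all of C (finishes minute 75); B (finishes minute 45); D (finishes minute 42). That puts its earliest start at minute 75; it finishes at 75 + 25 = minute 100.

100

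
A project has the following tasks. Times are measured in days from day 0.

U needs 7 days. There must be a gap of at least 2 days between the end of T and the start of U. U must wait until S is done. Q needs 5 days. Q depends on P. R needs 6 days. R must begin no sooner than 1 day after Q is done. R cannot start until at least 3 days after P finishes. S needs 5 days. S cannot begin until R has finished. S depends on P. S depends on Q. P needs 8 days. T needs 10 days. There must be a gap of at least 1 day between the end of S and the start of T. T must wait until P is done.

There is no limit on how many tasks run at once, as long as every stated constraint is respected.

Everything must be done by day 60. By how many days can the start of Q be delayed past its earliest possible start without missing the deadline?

15

P can start immediately at day 0; it finishes at day 8.
After P (finishes day 8), Q can start at day 8 and finishes at day 13.

Working backward from the deadline:
To finish by day 60, U (duration 7) must start no later than day 53.
Since U (must start by day 53, minus 2-day gap → day 51) depends on it, T must finish by day 51. Backing off its 10-day duration gives a latest start of day 41.
S feeds T (must start by day 41, minus 1-day gap → day 40); U (must start by day 53). Taking the minimum, S must finish by day 40 and start by 40 − 5 = day 35.
R must finish before S (must start by day 35). With a 6-day duration, R must start by 35 − 6 = day 29.
Q must finish in time for R (must start by day 29, minus 1-day gap → day 28); S (must start by day 35). The tightest is day 28, so Q must start by 28 − 5 = day 23.
So Q can start as early as day 8 and as late as day 23, giving 23 − 8 = 15 days of slack.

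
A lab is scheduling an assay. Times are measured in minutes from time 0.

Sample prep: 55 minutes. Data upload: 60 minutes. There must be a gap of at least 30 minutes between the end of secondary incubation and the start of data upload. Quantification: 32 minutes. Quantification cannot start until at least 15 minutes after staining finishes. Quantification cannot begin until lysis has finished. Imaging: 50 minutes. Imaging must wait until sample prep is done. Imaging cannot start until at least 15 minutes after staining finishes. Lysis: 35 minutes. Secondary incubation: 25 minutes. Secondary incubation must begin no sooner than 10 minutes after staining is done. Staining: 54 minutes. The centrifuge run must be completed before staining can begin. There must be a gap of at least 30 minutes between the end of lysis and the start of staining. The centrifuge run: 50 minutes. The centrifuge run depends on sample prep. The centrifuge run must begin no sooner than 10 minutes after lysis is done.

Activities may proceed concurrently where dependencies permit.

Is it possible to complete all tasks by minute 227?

Nothing blocks lysis, so it runs from minute 0 to minute 35.
Sample prep has no prerequisites, so it starts at minute 0 and finishes at minute 55.
The centrifuge run cannot start until sample prep (finishes minute 55); lysis (finishes minute 35, plus 10-minute gap → minute 45). The controlling bound is minute 55, so the centrifuge run finishes at 55 + 50 = minute 105.
Staining cannot start until the centrifuge run (finishes minute 105); lysis (finishes minute 35, plus 30-minute gap → minute 65). The controlling bound is minute 105, so staining finishes at 105 + 54 = minute 159.
For quantification: staining (finishes minute 159, plus 15-minute gap → minute 174); lysis (finishes minute 35). Taking the maximum gives a start of minute 174, and it finishes at 174 + 32 = minute 206.
Imaging cannot start until sample prep (finishes minute 55); staining (finishes minute 159, plus 15-minute gap → minute 174). The controlling bound is minute 174, so imaging finishes at 174 + 50 = minute 224.
Secondary incubation cannot begin until staining (finishes minute 159, plus 10-minute gap → minute 169). It runs from minute 169 to 169 + 25 = minute 194.
Data upload cannot begin until secondary incubation (finishes minute 194, plus 30-minute gap → minute 224). It runs from minute 224 to 224 + 60 = minute 284.
The earliest everything can be done is minute 284, which is after the deadline of 227, so it is not possible.

No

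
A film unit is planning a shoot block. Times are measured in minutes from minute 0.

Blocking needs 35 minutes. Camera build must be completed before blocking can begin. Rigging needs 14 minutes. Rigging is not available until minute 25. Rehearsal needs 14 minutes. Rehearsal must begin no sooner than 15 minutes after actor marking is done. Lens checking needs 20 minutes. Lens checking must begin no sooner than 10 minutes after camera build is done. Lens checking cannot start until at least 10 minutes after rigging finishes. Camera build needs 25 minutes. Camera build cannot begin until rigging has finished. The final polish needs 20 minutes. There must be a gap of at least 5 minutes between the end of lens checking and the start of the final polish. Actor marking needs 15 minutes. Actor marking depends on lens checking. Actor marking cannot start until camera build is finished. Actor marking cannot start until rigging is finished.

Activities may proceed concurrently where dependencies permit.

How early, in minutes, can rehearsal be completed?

138

Rigging waits on its own release at minute 25, so it starts at minute 25 and finishes at 25 + 14 = minute 39.
Camera build waits on rigging (finishes minute 39), so it starts at minute 39 and finishes at 39 + 25 = minute 64.
Lens checking needs all of camera build (finishes minute 64, plus 10-minute gap → minute 74); rigging (finishes minute 39, plus 10-minute gap → minute 49). That puts its earliest start at minute 74; it finishes at 74 + 20 = minute 94.
Actor marking has to wait for lens checking (finishes minute 94); camera build (finishes minute 64); rigging (finishes minute 39). The latest of these is minute 94, so actor marking runs minute 94 to 94 + 15 = minute 109.
Rehearsal cannot begin until actor marking (finishes minute 109, plus 15-minute gap → minute 124). It runs from minute 124 to 124 + 14 = minute 138.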